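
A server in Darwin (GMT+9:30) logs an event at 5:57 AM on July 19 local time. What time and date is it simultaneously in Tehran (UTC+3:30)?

11:57 PM on July 18

In UTC: 5:57 AM − 9:30 = 8:27 PM on Jul 18.
Tehran is UTC+3:30: 8:27 PM + 3:30 = 11:57 PM on Jul 18.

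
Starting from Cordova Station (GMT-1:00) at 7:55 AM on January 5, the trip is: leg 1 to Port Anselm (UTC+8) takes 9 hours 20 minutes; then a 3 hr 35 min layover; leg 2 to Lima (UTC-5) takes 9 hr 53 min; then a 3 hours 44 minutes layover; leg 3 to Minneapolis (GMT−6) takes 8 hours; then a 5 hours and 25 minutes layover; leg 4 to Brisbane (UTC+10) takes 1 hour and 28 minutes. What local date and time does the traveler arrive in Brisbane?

12:20 PM on Jan 7

Convert departure to UTC: 7:55 AM + 1:00 = 8:55 AM UTC on Jan 5.
Add 9 hours and 20 minutes leg 1 → 6:15 PM UTC.
Add 3 hours 35 minutes layover in Port Anselm → 9:50 PM UTC.
Add 9 hours 53 minutes leg 2 → 7:43 AM UTC (Jan 6).
Add 3 hours 44 minutes layover in Lima → 11:27 AM UTC.
Add 8 hours leg 3 → 7:27 PM UTC.
Add 5 hours 25 minutes layover in Minneapolis → 12:52 AM UTC (Jan 7).
Add 1 hour and 28 minutes leg 4 → 2:20 AM UTC.
Brisbane is UTC+10:00, so local arrival = 2:20 AM + 10:00 = 12:20 PM on Jan 7.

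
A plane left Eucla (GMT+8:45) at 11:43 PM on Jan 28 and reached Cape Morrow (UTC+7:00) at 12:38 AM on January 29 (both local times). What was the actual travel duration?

2 hours 40 minutes

Departure in UTC: 11:43 PM − 8:45 = 2:58 PM on Jan 28.
Arrival in UTC: 12:38 AM − 7:00 = 5:38 PM on Jan 28.
Elapsed = 5:38 PM − 2:58 PM = 2 hours 40 minutes.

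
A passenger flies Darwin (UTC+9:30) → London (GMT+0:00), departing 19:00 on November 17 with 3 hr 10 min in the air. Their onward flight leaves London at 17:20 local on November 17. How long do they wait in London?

Convert departure to UTC: 19:00 − 9:30 = 09:30 UTC on Nov 17.
Add 3 hours 10 minutes flight time → 12:40 UTC.
London is UTC+0, so local arrival is the same: 12:40 on Nov 17.
Layover = 17:20 − 12:40 = 4 hours 40 minutes.

4 hours 40 minutes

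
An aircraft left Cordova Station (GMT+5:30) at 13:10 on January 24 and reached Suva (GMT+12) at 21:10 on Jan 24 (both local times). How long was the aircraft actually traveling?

Suva is 6:30 ahead of Cordova Station.
Clock-face elapsed time (ignoring zones) is 8 hours.
Actual elapsed = 8 hours − 6:30 = 1 hour 30 minutes.

1 hour 30 minutes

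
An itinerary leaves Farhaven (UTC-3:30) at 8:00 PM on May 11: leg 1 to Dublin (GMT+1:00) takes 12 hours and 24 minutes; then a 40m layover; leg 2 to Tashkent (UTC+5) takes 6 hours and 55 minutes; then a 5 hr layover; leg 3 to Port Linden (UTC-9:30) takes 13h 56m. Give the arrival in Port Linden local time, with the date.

4:55 AM on May 13

Convert departure to UTC: 8:00 PM + 3:30 = 11:30 PM UTC on May 11.
Add 12 hours and 24 minutes leg 1 → 11:54 AM UTC (May 12).
Add 40 minutes layover in Dublin → 12:34 PM UTC.
Add 6 hours 55 minutes leg 2 → 7:29 PM UTC.
Add 5 hours layover in Tashkent → 12:29 AM UTC (May 13).
Add 13 hours 56 minutes leg 3 → 2:25 PM UTC.
Port Linden is UTC−9:30, so local arrival = 2:25 PM − 9:30 = 4:55 AM on May 13.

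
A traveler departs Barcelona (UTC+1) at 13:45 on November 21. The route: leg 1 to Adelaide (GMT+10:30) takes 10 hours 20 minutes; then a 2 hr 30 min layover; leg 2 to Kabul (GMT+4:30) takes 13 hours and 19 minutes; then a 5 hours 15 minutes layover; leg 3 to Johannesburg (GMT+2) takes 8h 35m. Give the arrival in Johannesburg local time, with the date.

06:44 on Nov 23

Convert departure to UTC: 13:45 − 1:00 = 12:45 UTC on Nov 21.
Add 10 hours 20 minutes leg 1 → 23:05 UTC.
Add 2 hours 30 minutes layover in Adelaide → 01:35 UTC (Nov 22).
Add 13 hours 19 minutes leg 2 → 14:54 UTC.
Add 5 hours and 15 minutes layover in Kabul → 20:09 UTC.
Add 8 hours and 35 minutes leg 3 → 04:44 UTC (Nov 23).
Johannesburg is UTC+2:00, so local arrival = 04:44 + 2:00 = 06:44 on Nov 23.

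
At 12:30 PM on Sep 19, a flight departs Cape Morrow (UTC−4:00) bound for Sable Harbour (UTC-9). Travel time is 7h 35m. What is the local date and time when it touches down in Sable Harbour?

Sable Harbour is 5:00 behind Cape Morrow.
After 7 hours 35 minutes it is 8:05 PM in Cape Morrow.
Shift by the zone difference: 8:05 PM − 5:00 = 3:05 PM on Sep 19 in Sable Harbour.

3:05 PM on Sep 19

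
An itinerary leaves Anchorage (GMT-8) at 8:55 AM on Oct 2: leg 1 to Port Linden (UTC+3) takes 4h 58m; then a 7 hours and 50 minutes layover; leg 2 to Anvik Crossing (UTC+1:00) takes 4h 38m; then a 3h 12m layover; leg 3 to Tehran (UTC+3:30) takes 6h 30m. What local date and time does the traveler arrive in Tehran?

Convert departure to UTC: 8:55 AM + 8:00 = 4:55 PM UTC on Oct 2.
Add 4 hours 58 minutes leg 1 → 9:53 PM UTC.
Add 7 hours 50 minutes layover in Port Linden → 5:43 AM UTC (Oct 3).
Add 4 hours and 38 minutes leg 2 → 10:21 AM UTC.
Add 3 hours 12 minutes layover in Anvik Crossing → 1:33 PM UTC.
Add 6 hours 30 minutes leg 3 → 8:03 PM UTC.
Tehran is UTC+3:30, so local arrival = 8:03 PM + 3:30 = 11:33 PM on Oct 3.

11:33 PM on Oct 3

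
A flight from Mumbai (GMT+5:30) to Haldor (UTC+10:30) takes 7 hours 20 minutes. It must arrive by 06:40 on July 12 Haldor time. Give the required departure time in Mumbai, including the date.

18:20 on July 11

Target arrival in UTC: 06:40 − 10:30 = 20:10 on Jul 11.
Subtract 7 hours 20 minutes → departure 12:50 UTC on Jul 11.
Mumbai is UTC+5:30: 12:50 + 5:30 = 18:20 on Jul 11.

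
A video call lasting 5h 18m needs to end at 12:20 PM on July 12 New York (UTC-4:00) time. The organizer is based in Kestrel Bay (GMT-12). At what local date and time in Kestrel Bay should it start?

11:02 PM on July 11

Target end time in UTC: 12:20 PM + 4:00 = 4:20 PM on Jul 12.
Subtract 5 hours 18 minutes → start 11:02 AM UTC on Jul 12.
Kestrel Bay is UTC−12:00: 11:02 AM − 12:00 = 11:02 PM on Jul 11.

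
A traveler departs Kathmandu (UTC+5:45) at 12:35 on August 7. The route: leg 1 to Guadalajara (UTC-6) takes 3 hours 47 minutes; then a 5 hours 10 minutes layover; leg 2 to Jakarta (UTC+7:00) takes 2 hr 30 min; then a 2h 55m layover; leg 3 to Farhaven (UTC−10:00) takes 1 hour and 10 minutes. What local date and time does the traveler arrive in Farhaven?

12:22 on August 7

Convert departure to UTC: 12:35 − 5:45 = 06:50 UTC on Aug 7.
Add 3 hours and 47 minutes leg 1 → 10:37 UTC.
Add 5 hours and 10 minutes layover in Guadalajara → 15:47 UTC.
Add 2 hours 30 minutes leg 2 → 18:17 UTC.
Add 2 hours and 55 minutes layover in Jakarta → 21:12 UTC.
Add 1 hour 10 minutes leg 3 → 22:22 UTC.
Farhaven is UTC−10:00, so local arrival = 22:22 − 10:00 = 12:22 on Aug 7.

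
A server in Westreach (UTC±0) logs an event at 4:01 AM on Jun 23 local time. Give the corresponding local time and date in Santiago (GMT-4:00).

Santiago is 4:00 behind Westreach.
Shift by the zone difference: 4:01 AM − 4:00 = 12:01 AM on Jun 23 in Santiago.

12:01 AM on June 23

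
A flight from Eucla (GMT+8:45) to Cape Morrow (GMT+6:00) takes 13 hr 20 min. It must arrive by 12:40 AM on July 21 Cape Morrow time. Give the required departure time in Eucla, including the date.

2:05 PM on July 20

Target arrival in UTC: 12:40 AM − 6:00 = 6:40 PM on Jul 20.
Subtract 13 hours 20 minutes → departure 5:20 AM UTC on Jul 20.
Eucla is UTC+8:45: 5:20 AM + 8:45 = 2:05 PM on Jul 20.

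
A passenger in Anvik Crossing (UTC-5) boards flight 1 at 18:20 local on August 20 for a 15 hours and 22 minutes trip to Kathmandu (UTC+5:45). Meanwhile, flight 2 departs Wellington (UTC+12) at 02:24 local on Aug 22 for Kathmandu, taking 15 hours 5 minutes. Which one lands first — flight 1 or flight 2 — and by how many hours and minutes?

the first, by 14 hours 47 minutes

Flight 1 in UTC: 18:20 + 5:00 = 23:20 on Aug 20.
+15 hours and 22 minutes → arrive 14:42 UTC on Aug 21.
Flight 2 in UTC: 02:24 − 12:00 = 14:24 on Aug 21.
+15 hours and 5 minutes → arrive 05:29 UTC on Aug 22.
Flight 1 lands earlier by 14 hours 47 minutes.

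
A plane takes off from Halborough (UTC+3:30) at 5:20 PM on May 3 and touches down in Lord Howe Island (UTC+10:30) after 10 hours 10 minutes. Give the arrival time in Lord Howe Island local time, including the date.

10:30 AM on May 4

Lord Howe Island is 7:00 ahead of Halborough.
After 10 hours 10 minutes it is 3:30 AM (May 4) in Halborough.
Shift by the zone difference: 3:30 AM + 7:00 = 10:30 AM on May 4 in Lord Howe Island.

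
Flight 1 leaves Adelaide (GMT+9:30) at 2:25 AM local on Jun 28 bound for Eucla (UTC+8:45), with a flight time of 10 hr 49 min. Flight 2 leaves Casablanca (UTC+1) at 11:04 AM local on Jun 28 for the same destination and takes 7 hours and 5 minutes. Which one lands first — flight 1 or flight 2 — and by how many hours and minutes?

the first, by 13 hours 25 minutes

Flight 1 in UTC: 2:25 AM − 9:30 = 4:55 PM on Jun 27.
+10 hours and 49 minutes → arrive 3:44 AM UTC on Jun 28.
Flight 2 in UTC: 11:04 AM − 1:00 = 10:04 AM on Jun 28.
+7 hours and 5 minutes → arrive 5:09 PM UTC on Jun 28.
Flight 1 lands earlier by 13 hours 25 minutes.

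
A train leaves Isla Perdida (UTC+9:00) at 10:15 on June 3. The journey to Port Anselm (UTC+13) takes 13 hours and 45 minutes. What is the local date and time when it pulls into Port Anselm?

04:00 on June 4

Port Anselm is 4:00 ahead of Isla Perdida.
After 13 hours 45 minutes it is 00:00 (Jun 4) in Isla Perdida.
Shift by the zone difference: 00:00 + 4:00 = 04:00 on Jun 4 in Port Anselm.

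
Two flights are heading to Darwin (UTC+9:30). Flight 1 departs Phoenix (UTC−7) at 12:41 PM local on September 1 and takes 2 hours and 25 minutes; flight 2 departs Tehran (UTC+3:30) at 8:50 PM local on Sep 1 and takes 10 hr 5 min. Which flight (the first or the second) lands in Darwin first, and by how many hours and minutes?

Flight 1 in UTC: 12:41 PM + 7:00 = 7:41 PM on Sep 1.
+2 hours 25 minutes → arrive 10:06 PM UTC on Sep 1.
Flight 2 in UTC: 8:50 PM − 3:30 = 5:20 PM on Sep 1.
+10 hours and 5 minutes → arrive 3:25 AM UTC on Sep 2.
Flight 1 lands earlier by 5 hours 19 minutes.

the first, by 5 hours 19 minutes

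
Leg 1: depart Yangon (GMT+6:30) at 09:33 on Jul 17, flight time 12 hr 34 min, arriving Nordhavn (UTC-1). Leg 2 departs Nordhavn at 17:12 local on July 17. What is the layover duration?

2 hours 35 minutes

Convert departure to UTC: 09:33 − 6:30 = 03:03 UTC on Jul 17.
Add 12 hours 34 minutes flight time → 15:37 UTC.
Nordhavn is UTC−1:00, so local arrival = 15:37 − 1:00 = 14:37 on Jul 17.
Layover = 17:12 − 14:37 = 2 hours 35 minutes.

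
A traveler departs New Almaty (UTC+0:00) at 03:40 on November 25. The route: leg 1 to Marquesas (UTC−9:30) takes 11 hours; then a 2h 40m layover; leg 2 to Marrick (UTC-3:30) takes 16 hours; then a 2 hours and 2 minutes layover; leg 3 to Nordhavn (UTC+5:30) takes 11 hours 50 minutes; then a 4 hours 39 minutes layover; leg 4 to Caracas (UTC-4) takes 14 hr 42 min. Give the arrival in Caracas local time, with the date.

New Almaty is at UTC+0, so departure is already 03:40 UTC on Nov 25.
Add 11 hours leg 1 → 14:40 UTC.
Add 2 hours and 40 minutes layover in Marquesas → 17:20 UTC.
Add 16 hours leg 2 → 09:20 UTC (Nov 26).
Add 2 hours 2 minutes layover in Marrick → 11:22 UTC.
Add 11 hours 50 minutes leg 3 → 23:12 UTC.
Add 4 hours and 39 minutes layover in Nordhavn → 03:51 UTC (Nov 27).
Add 14 hours and 42 minutes leg 4 → 18:33 UTC.
Caracas is UTC−4:00, so local arrival = 18:33 − 4:00 = 14:33 on Nov 27.

14:33 on Nov 27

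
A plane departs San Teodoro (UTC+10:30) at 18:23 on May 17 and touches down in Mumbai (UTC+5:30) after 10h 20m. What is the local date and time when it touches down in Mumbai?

Convert departure to UTC: 18:23 − 10:30 = 07:53 UTC on May 17.
Add 10 hours 20 minutes travel time → 18:13 UTC.
Mumbai is UTC+5:30, so local arrival = 18:13 + 5:30 = 23:43 on May 17.

23:43 on May 17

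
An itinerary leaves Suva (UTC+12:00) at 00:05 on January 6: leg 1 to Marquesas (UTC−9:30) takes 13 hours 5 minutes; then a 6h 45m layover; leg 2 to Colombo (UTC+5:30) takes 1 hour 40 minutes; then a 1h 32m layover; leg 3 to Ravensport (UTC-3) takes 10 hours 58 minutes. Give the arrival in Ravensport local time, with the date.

Convert departure to UTC: 00:05 − 12:00 = 12:05 UTC on Jan 5.
Add 13 hours and 5 minutes leg 1 → 01:10 UTC (Jan 6).
Add 6 hours and 45 minutes layover in Marquesas → 07:55 UTC.
Add 1 hour 40 minutes leg 2 → 09:35 UTC.
Add 1 hour and 32 minutes layover in Colombo → 11:07 UTC.
Add 10 hours and 58 minutes leg 3 → 22:05 UTC.
Ravensport is UTC−3:00, so local arrival = 22:05 − 3:00 = 19:05 on Jan 6.

19:05 on January 6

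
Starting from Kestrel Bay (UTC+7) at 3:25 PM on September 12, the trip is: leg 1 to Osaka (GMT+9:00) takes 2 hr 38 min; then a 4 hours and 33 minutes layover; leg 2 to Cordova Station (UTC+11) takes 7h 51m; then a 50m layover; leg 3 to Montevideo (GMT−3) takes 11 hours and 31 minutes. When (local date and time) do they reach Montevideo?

8:48 AM on Sep 13

Convert departure to UTC: 3:25 PM − 7:00 = 8:25 AM UTC on Sep 12.
Add 2 hours 38 minutes leg 1 → 11:03 AM UTC.
Add 4 hours and 33 minutes layover in Osaka → 3:36 PM UTC.
Add 7 hours and 51 minutes leg 2 → 11:27 PM UTC.
Add 50 minutes layover in Cordova Station → 12:17 AM UTC (Sep 13).
Add 11 hours and 31 minutes leg 3 → 11:48 AM UTC.
Montevideo is UTC−3:00, so local arrival = 11:48 AM − 3:00 = 8:48 AM on Sep 13.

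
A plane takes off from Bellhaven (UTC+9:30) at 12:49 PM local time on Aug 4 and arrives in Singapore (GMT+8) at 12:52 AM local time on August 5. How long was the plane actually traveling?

13 hours 33 minutes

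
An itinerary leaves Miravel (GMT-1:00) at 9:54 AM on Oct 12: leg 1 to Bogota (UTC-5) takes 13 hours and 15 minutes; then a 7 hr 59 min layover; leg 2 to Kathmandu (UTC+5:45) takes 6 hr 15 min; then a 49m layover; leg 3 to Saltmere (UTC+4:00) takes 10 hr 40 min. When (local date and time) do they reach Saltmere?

Convert departure to UTC: 9:54 AM + 1:00 = 10:54 AM UTC on Oct 12.
Add 13 hours and 15 minutes leg 1 → 12:09 AM UTC (Oct 13).
Add 7 hours and 59 minutes layover in Bogota → 8:08 AM UTC.
Add 6 hours 15 minutes leg 2 → 2:23 PM UTC.
Add 49 minutes layover in Kathmandu → 3:12 PM UTC.
Add 10 hours 40 minutes leg 3 → 1:52 AM UTC (Oct 14).
Saltmere is UTC+4:00, so local arrival = 1:52 AM + 4:00 = 5:52 AM on Oct 14.

5:52 AM on October 14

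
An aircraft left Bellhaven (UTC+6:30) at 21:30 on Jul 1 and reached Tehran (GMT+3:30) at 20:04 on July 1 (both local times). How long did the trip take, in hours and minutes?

1 hour 34 minutes

Departure in UTC: 21:30 − 6:30 = 15:00 on Jul 1.
Arrival in UTC: 20:04 − 3:30 = 16:34 on Jul 1.
Elapsed = 16:34 − 15:00 = 1 hour 34 minutes.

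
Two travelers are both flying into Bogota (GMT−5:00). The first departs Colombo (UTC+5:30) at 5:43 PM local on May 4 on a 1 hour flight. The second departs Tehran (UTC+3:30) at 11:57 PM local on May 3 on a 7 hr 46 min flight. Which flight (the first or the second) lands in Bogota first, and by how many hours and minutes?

the second, by 9 hours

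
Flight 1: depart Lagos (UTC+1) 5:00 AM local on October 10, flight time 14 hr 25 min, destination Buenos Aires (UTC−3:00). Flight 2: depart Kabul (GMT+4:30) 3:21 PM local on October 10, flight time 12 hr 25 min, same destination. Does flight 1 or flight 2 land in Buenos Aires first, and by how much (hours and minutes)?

Flight 1 in UTC: 5:00 AM − 1:00 = 4:00 AM on Oct 10.
+14 hours 25 minutes → arrive 6:25 PM UTC on Oct 10.
Flight 2 in UTC: 3:21 PM − 4:30 = 10:51 AM on Oct 10.
+12 hours and 25 minutes → arrive 11:16 PM UTC on Oct 10.
Flight 1 lands earlier by 4 hours 51 minutes.

the first, by 4 hours 51 minutes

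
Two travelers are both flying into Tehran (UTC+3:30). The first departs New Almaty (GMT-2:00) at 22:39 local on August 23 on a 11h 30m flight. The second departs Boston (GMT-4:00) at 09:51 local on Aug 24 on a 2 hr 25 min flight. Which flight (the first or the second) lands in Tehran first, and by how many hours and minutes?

the first, by 4 hours 7 minutes

Flight 1 in UTC: 22:39 + 2:00 = 00:39 on Aug 24.
+11 hours and 30 minutes → arrive 12:09 UTC on Aug 24.
Flight 2 in UTC: 09:51 + 4:00 = 13:51 on Aug 24.
+2 hours 25 minutes → arrive 16:16 UTC on Aug 24.
Flight 1 lands earlier by 4 hours 7 minutes.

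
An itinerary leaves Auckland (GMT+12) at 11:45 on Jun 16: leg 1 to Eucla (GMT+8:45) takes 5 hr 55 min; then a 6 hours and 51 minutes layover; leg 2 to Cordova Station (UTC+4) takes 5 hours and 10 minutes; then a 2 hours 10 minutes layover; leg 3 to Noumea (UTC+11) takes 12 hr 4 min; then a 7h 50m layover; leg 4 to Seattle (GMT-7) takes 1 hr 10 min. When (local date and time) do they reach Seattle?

09:55 on Jun 17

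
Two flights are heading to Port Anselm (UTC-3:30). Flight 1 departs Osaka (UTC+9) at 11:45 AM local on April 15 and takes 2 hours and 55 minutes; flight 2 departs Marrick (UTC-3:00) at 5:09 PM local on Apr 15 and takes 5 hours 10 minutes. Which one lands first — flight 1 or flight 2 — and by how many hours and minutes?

the first, by 19 hours 39 minutes

Flight 1 in UTC: 11:45 AM − 9:00 = 2:45 AM on Apr 15.
+2 hours 55 minutes → arrive 5:40 AM UTC on Apr 15.
Flight 2 in UTC: 5:09 PM + 3:00 = 8:09 PM on Apr 15.
+5 hours and 10 minutes → arrive 1:19 AM UTC on Apr 16.
Flight 1 lands earlier by 19 hours 39 minutes.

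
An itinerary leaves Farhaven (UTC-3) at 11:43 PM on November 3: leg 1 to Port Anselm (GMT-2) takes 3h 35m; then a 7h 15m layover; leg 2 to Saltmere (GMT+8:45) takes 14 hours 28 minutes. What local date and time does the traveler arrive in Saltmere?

12:46 PM on November 5

Convert departure to UTC: 11:43 PM + 3:00 = 2:43 AM UTC on Nov 4.
Add 3 hours 35 minutes leg 1 → 6:18 AM UTC.
Add 7 hours 15 minutes layover in Port Anselm → 1:33 PM UTC.
Add 14 hours 28 minutes leg 2 → 4:01 AM UTC (Nov 5).
Saltmere is UTC+8:45, so local arrival = 4:01 AM + 8:45 = 12:46 PM on Nov 5.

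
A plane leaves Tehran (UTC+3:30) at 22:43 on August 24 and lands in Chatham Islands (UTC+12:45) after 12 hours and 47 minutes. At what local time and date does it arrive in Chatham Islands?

Chatham Islands is 9:15 ahead of Tehran.
After 12 hours and 47 minutes it is 11:30 (Aug 25) in Tehran.
Shift by the zone difference: 11:30 + 9:15 = 20:45 on Aug 25 in Chatham Islands.

20:45 on August 25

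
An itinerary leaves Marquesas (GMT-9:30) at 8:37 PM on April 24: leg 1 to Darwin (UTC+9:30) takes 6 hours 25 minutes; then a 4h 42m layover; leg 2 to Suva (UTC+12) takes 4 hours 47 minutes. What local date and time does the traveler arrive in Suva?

Convert departure to UTC: 8:37 PM + 9:30 = 6:07 AM UTC on Apr 25.
Add 6 hours 25 minutes leg 1 → 12:32 PM UTC.
Add 4 hours and 42 minutes layover in Darwin → 5:14 PM UTC.
Add 4 hours 47 minutes leg 2 → 10:01 PM UTC.
Suva is UTC+12:00, so local arrival = 10:01 PM + 12:00 = 10:01 AM on Apr 26.

10:01 AM on April 26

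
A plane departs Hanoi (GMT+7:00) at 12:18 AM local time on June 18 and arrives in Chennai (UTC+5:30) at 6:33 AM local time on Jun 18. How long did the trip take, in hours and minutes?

Chennai is 1:30 behind Hanoi.
Clock-face elapsed time (ignoring zones) is 6 hours 15 minutes.
Actual elapsed = 6 hours 15 minutes + 1:30 = 7 hours 45 minutes.

7 hours 45 minutes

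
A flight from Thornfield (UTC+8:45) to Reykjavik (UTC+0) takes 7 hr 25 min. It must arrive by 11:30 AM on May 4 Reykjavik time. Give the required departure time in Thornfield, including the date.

12:50 PM on May 4

Target arrival is already UTC: 11:30 AM on May 4.
Subtract 7 hours and 25 minutes → departure 4:05 AM UTC on May 4.
Thornfield is UTC+8:45: 4:05 AM + 8:45 = 12:50 PM on May 4.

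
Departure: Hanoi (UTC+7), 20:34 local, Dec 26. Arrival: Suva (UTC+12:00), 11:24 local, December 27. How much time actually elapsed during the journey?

Departure in UTC: 20:34 − 7:00 = 13:34 on Dec 26.
Arrival in UTC: 11:24 − 12:00 = 23:24 on Dec 26.
Elapsed = 23:24 − 13:34 = 9 hours 50 minutes.

9 hours 50 minutes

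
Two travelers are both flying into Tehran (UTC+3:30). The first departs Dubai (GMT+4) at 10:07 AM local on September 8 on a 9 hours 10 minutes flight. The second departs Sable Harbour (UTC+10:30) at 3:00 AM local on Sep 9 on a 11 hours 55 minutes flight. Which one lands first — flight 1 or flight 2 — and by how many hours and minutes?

the first, by 13 hours 8 minutes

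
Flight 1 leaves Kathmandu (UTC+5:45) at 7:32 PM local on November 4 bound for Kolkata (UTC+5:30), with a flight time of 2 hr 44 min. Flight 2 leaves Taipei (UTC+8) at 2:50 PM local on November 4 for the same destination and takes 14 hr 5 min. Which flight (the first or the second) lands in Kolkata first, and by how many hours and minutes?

Flight 1 in UTC: 7:32 PM − 5:45 = 1:47 PM on Nov 4.
+2 hours 44 minutes → arrive 4:31 PM UTC on Nov 4.
Flight 2 in UTC: 2:50 PM − 8:00 = 6:50 AM on Nov 4.
+14 hours 5 minutes → arrive 8:55 PM UTC on Nov 4.
Flight 1 lands earlier by 4 hours 24 minutes.

the first, by 4 hours 24 minutes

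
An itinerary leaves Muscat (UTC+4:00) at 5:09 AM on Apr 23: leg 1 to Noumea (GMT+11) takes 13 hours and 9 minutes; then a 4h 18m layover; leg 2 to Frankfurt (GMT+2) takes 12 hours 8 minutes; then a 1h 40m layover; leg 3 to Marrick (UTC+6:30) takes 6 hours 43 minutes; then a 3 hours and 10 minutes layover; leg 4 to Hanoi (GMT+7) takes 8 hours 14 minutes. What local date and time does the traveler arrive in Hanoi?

9:31 AM on Apr 25

Convert departure to UTC: 5:09 AM − 4:00 = 1:09 AM UTC on Apr 23.
Add 13 hours and 9 minutes leg 1 → 2:18 PM UTC.
Add 4 hours and 18 minutes layover in Noumea → 6:36 PM UTC.
Add 12 hours and 8 minutes leg 2 → 6:44 AM UTC (Apr 24).
Add 1 hour and 40 minutes layover in Frankfurt → 8:24 AM UTC.
Add 6 hours and 43 minutes leg 3 → 3:07 PM UTC.
Add 3 hours and 10 minutes layover in Marrick → 6:17 PM UTC.
Add 8 hours 14 minutes leg 4 → 2:31 AM UTC (Apr 25).
Hanoi is UTC+7:00, so local arrival = 2:31 AM + 7:00 = 9:31 AM on Apr 25.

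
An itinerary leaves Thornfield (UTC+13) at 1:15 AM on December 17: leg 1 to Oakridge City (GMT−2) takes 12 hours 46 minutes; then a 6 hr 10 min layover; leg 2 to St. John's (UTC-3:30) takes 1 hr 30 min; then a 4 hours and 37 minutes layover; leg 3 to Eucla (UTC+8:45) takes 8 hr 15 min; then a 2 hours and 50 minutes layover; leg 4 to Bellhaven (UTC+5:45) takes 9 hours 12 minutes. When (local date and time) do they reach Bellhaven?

Convert departure to UTC: 1:15 AM − 13:00 = 12:15 PM UTC on Dec 16.
Add 12 hours and 46 minutes leg 1 → 1:01 AM UTC (Dec 17).
Add 6 hours 10 minutes layover in Oakridge City → 7:11 AM UTC.
Add 1 hour and 30 minutes leg 2 → 8:41 AM UTC.
Add 4 hours and 37 minutes layover in St. John's → 1:18 PM UTC.
Add 8 hours and 15 minutes leg 3 → 9:33 PM UTC.
Add 2 hours 50 minutes layover in Eucla → 12:23 AM UTC (Dec 18).
Add 9 hours and 12 minutes leg 4 → 9:35 AM UTC.
Bellhaven is UTC+5:45, so local arrival = 9:35 AM + 5:45 = 3:20 PM on Dec 18.

3:20 PM on December 18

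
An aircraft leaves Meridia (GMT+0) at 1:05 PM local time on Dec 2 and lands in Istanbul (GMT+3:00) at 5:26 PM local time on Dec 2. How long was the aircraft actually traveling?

1 hour 21 minutes

Istanbul is 3:00 ahead of Meridia.
Clock-face elapsed time (ignoring zones) is 4 hours 21 minutes.
Actual elapsed = 4 hours 21 minutes − 3:00 = 1 hour 21 minutes.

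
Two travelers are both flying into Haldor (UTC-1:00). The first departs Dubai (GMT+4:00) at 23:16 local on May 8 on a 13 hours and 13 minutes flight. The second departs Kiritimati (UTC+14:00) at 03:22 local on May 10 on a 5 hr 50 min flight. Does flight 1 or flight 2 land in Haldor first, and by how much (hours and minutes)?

the first, by 10 hours 43 minutes

Flight 1 in UTC: 23:16 − 4:00 = 19:16 on May 8.
+13 hours and 13 minutes → arrive 08:29 UTC on May 9.
Flight 2 in UTC: 03:22 − 14:00 = 13:22 on May 9.
+5 hours and 50 minutes → arrive 19:12 UTC on May 9.
Flight 1 lands earlier by 10 hours 43 minutes.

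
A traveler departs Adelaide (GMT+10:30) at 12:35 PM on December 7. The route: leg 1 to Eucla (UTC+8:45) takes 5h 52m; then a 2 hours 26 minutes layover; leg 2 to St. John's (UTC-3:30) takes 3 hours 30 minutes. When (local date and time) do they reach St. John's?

Convert departure to UTC: 12:35 PM − 10:30 = 2:05 AM UTC on Dec 7.
Add 5 hours 52 minutes leg 1 → 7:57 AM UTC.
Add 2 hours 26 minutes layover in Eucla → 10:23 AM UTC.
Add 3 hours 30 minutes leg 2 → 1:53 PM UTC.
St. John's is UTC−3:30, so local arrival = 1:53 PM − 3:30 = 10:23 AM on Dec 7.

10:23 AM on December 7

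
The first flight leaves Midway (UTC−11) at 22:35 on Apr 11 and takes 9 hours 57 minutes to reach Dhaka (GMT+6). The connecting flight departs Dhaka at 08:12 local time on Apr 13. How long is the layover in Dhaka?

6 hours 40 minutes

Convert departure to UTC: 22:35 + 11:00 = 09:35 UTC on Apr 12.
Add 9 hours 57 minutes flight time → 19:32 UTC.
Dhaka is UTC+6:00, so local arrival = 19:32 + 6:00 = 01:32 on Apr 13.
Layover = 08:12 − 01:32 = 6 hours 40 minutes.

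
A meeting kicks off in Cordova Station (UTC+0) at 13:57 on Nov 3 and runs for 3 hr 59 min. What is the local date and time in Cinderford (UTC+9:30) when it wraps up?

03:26 on November 4

Cinderford is 9:30 ahead of Cordova Station.
After 3 hours 59 minutes it is 17:56 in Cordova Station.
Shift by the zone difference: 17:56 + 9:30 = 03:26 on Nov 4 in Cinderford.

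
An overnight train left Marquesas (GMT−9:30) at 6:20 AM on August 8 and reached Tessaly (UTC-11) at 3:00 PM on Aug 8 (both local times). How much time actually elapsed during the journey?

10 hours 10 minutes

Departure in UTC: 6:20 AM + 9:30 = 3:50 PM on Aug 8.
Arrival in UTC: 3:00 PM + 11:00 = 2:00 AM on Aug 9.
Elapsed = 2:00 AM − 3:50 PM (+1 day) = 10 hours 10 minutes.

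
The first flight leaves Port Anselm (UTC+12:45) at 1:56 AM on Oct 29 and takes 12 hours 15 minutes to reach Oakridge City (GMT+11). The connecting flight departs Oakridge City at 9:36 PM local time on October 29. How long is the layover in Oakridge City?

9 hours 10 minutes

Convert departure to UTC: 1:56 AM − 12:45 = 1:11 PM UTC on Oct 28.
Add 12 hours and 15 minutes flight time → 1:26 AM UTC (Oct 29).
Oakridge City is UTC+11:00, so local arrival = 1:26 AM + 11:00 = 12:26 PM on Oct 29.
Layover = 9:36 PM − 12:26 PM = 9 hours 10 minutes.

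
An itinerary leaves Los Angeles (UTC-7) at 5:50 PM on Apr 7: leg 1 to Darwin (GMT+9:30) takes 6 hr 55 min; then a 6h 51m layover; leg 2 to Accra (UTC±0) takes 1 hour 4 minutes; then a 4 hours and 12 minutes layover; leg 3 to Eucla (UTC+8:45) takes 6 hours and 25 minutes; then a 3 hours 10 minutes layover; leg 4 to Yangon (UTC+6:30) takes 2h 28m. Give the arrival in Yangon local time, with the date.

2:25 PM on Apr 9

Convert departure to UTC: 5:50 PM + 7:00 = 12:50 AM UTC on Apr 8.
Add 6 hours and 55 minutes leg 1 → 7:45 AM UTC.
Add 6 hours 51 minutes layover in Darwin → 2:36 PM UTC.
Add 1 hour 4 minutes leg 2 → 3:40 PM UTC.
Add 4 hours and 12 minutes layover in Accra → 7:52 PM UTC.
Add 6 hours 25 minutes leg 3 → 2:17 AM UTC (Apr 9).
Add 3 hours 10 minutes layover in Eucla → 5:27 AM UTC.
Add 2 hours 28 minutes leg 4 → 7:55 AM UTC.
Yangon is UTC+6:30, so local arrival = 7:55 AM + 6:30 = 2:25 PM on Apr 9.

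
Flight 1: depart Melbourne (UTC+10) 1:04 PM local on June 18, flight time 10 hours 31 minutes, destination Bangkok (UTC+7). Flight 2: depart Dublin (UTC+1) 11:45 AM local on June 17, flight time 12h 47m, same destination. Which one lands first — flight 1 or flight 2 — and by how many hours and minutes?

the second, by 14 hours 3 minutes

Flight 1 in UTC: 1:04 PM − 10:00 = 3:04 AM on Jun 18.
+10 hours and 31 minutes → arrive 1:35 PM UTC on Jun 18.
Flight 2 in UTC: 11:45 AM − 1:00 = 10:45 AM on Jun 17.
+12 hours 47 minutes → arrive 11:32 PM UTC on Jun 17.
Flight 2 lands earlier by 14 hours 3 minutes.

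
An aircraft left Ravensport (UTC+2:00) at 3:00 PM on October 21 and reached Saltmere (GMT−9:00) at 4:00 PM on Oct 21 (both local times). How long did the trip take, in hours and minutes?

Departure in UTC: 3:00 PM − 2:00 = 1:00 PM on Oct 21.
Arrival in UTC: 4:00 PM + 9:00 = 1:00 AM on Oct 22.
Elapsed = 1:00 AM − 1:00 PM (+1 day) = 12 hours.

12 hours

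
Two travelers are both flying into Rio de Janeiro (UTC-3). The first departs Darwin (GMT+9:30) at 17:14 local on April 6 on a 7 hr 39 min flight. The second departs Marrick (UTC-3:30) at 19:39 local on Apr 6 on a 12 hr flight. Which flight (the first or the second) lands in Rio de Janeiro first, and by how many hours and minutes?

Flight 1 in UTC: 17:14 − 9:30 = 07:44 on Apr 6.
+7 hours 39 minutes → arrive 15:23 UTC on Apr 6.
Flight 2 in UTC: 19:39 + 3:30 = 23:09 on Apr 6.
+12 hours → arrive 11:09 UTC on Apr 7.
Flight 1 lands earlier by 19 hours 46 minutes.

the first, by 19 hours 46 minutes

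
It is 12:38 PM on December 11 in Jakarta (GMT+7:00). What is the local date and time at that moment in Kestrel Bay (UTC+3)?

In UTC: 12:38 PM − 7:00 = 5:38 AM on Dec 11.
Kestrel Bay is UTC+3:00: 5:38 AM + 3:00 = 8:38 AM on Dec 11.

8:38 AM on December 11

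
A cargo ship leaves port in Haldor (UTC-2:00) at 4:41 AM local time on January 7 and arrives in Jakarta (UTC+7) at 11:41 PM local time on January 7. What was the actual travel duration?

Departure in UTC: 4:41 AM + 2:00 = 6:41 AM on Jan 7.
Arrival in UTC: 11:41 PM − 7:00 = 4:41 PM on Jan 7.
Elapsed = 4:41 PM − 6:41 AM = 10 hours.

10 hours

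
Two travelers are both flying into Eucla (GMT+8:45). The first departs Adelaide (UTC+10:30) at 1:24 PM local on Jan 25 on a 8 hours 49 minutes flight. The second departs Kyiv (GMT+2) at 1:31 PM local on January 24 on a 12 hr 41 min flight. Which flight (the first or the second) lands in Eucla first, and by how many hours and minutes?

Flight 1 in UTC: 1:24 PM − 10:30 = 2:54 AM on Jan 25.
+8 hours and 49 minutes → arrive 11:43 AM UTC on Jan 25.
Flight 2 in UTC: 1:31 PM − 2:00 = 11:31 AM on Jan 24.
+12 hours 41 minutes → arrive 12:12 AM UTC on Jan 25.
Flight 2 lands earlier by 11 hours 31 minutes.

the second, by 11 hours 31 minutes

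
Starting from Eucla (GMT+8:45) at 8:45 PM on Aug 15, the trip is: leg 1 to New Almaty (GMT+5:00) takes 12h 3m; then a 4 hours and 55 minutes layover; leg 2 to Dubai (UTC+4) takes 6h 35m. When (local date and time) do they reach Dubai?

Convert departure to UTC: 8:45 PM − 8:45 = 12:00 PM UTC on Aug 15.
Add 12 hours and 3 minutes leg 1 → 12:03 AM UTC (Aug 16).
Add 4 hours 55 minutes layover in New Almaty → 4:58 AM UTC.
Add 6 hours and 35 minutes leg 2 → 11:33 AM UTC.
Dubai is UTC+4:00, so local arrival = 11:33 AM + 4:00 = 3:33 PM on Aug 16.

3:33 PM on August 16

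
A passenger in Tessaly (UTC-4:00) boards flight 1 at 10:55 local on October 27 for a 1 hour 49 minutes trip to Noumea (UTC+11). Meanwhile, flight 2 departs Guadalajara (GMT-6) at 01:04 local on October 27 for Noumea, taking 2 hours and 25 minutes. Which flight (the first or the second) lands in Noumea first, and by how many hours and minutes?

the second, by 7 hours 15 minutes

Flight 1 in UTC: 10:55 + 4:00 = 14:55 on Oct 27.
+1 hour 49 minutes → arrive 16:44 UTC on Oct 27.
Flight 2 in UTC: 01:04 + 6:00 = 07:04 on Oct 27.
+2 hours and 25 minutes → arrive 09:29 UTC on Oct 27.
Flight 2 lands earlier by 7 hours 15 minutes.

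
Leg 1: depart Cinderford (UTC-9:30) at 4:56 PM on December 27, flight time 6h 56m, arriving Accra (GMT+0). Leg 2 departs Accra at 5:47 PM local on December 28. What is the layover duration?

8 hours 25 minutes

Convert departure to UTC: 4:56 PM + 9:30 = 2:26 AM UTC on Dec 28.
Add 6 hours and 56 minutes flight time → 9:22 AM UTC.
Accra is UTC+0, so local arrival is the same: 9:22 AM on Dec 28.
Layover = 5:47 PM − 9:22 AM = 8 hours 25 minutes.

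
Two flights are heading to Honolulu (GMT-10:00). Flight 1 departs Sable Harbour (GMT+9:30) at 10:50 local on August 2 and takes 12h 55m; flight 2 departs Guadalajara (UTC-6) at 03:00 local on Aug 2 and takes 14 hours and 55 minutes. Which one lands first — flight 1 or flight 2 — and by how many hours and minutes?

the first, by 9 hours 40 minutes

Flight 1 in UTC: 10:50 − 9:30 = 01:20 on Aug 2.
+12 hours and 55 minutes → arrive 14:15 UTC on Aug 2.
Flight 2 in UTC: 03:00 + 6:00 = 09:00 on Aug 2.
+14 hours and 55 minutes → arrive 23:55 UTC on Aug 2.
Flight 1 lands earlier by 9 hours 40 minutes.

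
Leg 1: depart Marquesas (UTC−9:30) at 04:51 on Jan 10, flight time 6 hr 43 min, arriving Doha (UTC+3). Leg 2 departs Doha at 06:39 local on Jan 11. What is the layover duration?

Convert departure to UTC: 04:51 + 9:30 = 14:21 UTC on Jan 10.
Add 6 hours and 43 minutes flight time → 21:04 UTC.
Doha is UTC+3:00, so local arrival = 21:04 + 3:00 = 00:04 on Jan 11.
Layover = 06:39 − 00:04 = 6 hours 35 minutes.

6 hours 35 minutes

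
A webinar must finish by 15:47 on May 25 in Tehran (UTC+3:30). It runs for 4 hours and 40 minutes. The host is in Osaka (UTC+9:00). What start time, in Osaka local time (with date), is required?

16:37 on May 25

Target end time in UTC: 15:47 − 3:30 = 12:17 on May 25.
Subtract 4 hours 40 minutes → start 07:37 UTC on May 25.
Osaka is UTC+9:00: 07:37 + 9:00 = 16:37 on May 25.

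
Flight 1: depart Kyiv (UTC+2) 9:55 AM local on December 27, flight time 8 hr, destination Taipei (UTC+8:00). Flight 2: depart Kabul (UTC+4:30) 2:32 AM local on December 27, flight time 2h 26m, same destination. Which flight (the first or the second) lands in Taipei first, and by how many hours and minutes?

the second, by 15 hours 27 minutes

Flight 1 in UTC: 9:55 AM − 2:00 = 7:55 AM on Dec 27.
+8 hours → arrive 3:55 PM UTC on Dec 27.
Flight 2 in UTC: 2:32 AM − 4:30 = 10:02 PM on Dec 26.
+2 hours and 26 minutes → arrive 12:28 AM UTC on Dec 27.
Flight 2 lands earlier by 15 hours 27 minutes.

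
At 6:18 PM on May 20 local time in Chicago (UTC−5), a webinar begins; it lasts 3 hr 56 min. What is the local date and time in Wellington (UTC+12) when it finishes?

Wellington is 17:00 ahead of Chicago.
After 3 hours 56 minutes it is 10:14 PM in Chicago.
Shift by the zone difference: 10:14 PM + 17:00 = 3:14 PM on May 21 in Wellington.

3:14 PM on May 21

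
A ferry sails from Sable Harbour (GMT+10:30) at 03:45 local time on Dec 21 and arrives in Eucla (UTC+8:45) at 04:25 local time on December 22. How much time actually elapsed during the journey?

Eucla is 1:45 behind Sable Harbour.
Clock-face elapsed time (ignoring zones) is 24 hours 40 minutes.
Actual elapsed = 24 hours 40 minutes + 1:45 = 26 hours 25 minutes.

26 hours 25 minutes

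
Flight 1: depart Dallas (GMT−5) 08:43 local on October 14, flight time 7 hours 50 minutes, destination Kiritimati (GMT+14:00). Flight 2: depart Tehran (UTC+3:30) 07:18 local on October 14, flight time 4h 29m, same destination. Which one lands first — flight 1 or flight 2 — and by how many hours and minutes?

Flight 1 in UTC: 08:43 + 5:00 = 13:43 on Oct 14.
+7 hours 50 minutes → arrive 21:33 UTC on Oct 14.
Flight 2 in UTC: 07:18 − 3:30 = 03:48 on Oct 14.
+4 hours 29 minutes → arrive 08:17 UTC on Oct 14.
Flight 2 lands earlier by 13 hours 16 minutes.

the second, by 13 hours 16 minutes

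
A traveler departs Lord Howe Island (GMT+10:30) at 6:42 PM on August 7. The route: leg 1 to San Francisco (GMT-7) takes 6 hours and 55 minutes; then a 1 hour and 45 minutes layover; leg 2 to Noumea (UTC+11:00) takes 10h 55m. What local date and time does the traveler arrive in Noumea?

Convert departure to UTC: 6:42 PM − 10:30 = 8:12 AM UTC on Aug 7.
Add 6 hours 55 minutes leg 1 → 3:07 PM UTC.
Add 1 hour and 45 minutes layover in San Francisco → 4:52 PM UTC.
Add 10 hours and 55 minutes leg 2 → 3:47 AM UTC (Aug 8).
Noumea is UTC+11:00, so local arrival = 3:47 AM + 11:00 = 2:47 PM on Aug 8.

2:47 PM on August 8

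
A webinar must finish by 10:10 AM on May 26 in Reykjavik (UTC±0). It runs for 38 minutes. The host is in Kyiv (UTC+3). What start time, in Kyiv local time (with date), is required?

Target end time is already UTC: 10:10 AM on May 26.
Subtract 38 minutes → start 9:32 AM UTC on May 26.
Kyiv is UTC+3:00: 9:32 AM + 3:00 = 12:32 PM on May 26.

12:32 PM on May 26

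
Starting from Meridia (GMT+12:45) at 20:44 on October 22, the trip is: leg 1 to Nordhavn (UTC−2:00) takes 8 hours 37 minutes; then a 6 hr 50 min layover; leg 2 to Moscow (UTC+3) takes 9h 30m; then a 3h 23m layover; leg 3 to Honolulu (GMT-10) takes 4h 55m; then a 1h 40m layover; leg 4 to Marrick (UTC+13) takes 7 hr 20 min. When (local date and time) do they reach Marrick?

Convert departure to UTC: 20:44 − 12:45 = 07:59 UTC on Oct 22.
Add 8 hours and 37 minutes leg 1 → 16:36 UTC.
Add 6 hours and 50 minutes layover in Nordhavn → 23:26 UTC.
Add 9 hours and 30 minutes leg 2 → 08:56 UTC (Oct 23).
Add 3 hours and 23 minutes layover in Moscow → 12:19 UTC.
Add 4 hours 55 minutes leg 3 → 17:14 UTC.
Add 1 hour and 40 minutes layover in Honolulu → 18:54 UTC.
Add 7 hours 20 minutes leg 4 → 02:14 UTC (Oct 24).
Marrick is UTC+13:00, so local arrival = 02:14 + 13:00 = 15:14 on Oct 24.

15:14 on October 24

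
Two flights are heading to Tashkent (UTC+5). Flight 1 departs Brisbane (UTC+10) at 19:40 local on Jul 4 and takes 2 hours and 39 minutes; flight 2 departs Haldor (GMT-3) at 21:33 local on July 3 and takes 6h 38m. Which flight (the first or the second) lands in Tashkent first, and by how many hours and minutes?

Flight 1 in UTC: 19:40 − 10:00 = 09:40 on Jul 4.
+2 hours and 39 minutes → arrive 12:19 UTC on Jul 4.
Flight 2 in UTC: 21:33 + 3:00 = 00:33 on Jul 4.
+6 hours 38 minutes → arrive 07:11 UTC on Jul 4.
Flight 2 lands earlier by 5 hours 8 minutes.

the second, by 5 hours 8 minutes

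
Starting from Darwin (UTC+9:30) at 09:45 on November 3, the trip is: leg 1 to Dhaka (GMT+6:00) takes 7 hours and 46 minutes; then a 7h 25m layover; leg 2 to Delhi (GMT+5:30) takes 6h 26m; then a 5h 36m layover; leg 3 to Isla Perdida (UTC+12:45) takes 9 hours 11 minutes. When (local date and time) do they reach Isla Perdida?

01:24 on November 5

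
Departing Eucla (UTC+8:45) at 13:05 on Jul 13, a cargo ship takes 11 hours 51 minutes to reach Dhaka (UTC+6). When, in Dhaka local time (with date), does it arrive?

22:11 on Jul 13

Convert departure to UTC: 13:05 − 8:45 = 04:20 UTC on Jul 13.
Add 11 hours 51 minutes travel time → 16:11 UTC.
Dhaka is UTC+6:00, so local arrival = 16:11 + 6:00 = 22:11 on Jul 13.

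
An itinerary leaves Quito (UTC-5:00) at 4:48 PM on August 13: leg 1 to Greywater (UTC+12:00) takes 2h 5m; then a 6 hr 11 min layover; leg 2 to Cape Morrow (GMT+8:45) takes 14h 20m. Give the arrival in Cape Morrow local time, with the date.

5:09 AM on Aug 15

Convert departure to UTC: 4:48 PM + 5:00 = 9:48 PM UTC on Aug 13.
Add 2 hours and 5 minutes leg 1 → 11:53 PM UTC.
Add 6 hours and 11 minutes layover in Greywater → 6:04 AM UTC (Aug 14).
Add 14 hours 20 minutes leg 2 → 8:24 PM UTC.
Cape Morrow is UTC+8:45, so local arrival = 8:24 PM + 8:45 = 5:09 AM on Aug 15.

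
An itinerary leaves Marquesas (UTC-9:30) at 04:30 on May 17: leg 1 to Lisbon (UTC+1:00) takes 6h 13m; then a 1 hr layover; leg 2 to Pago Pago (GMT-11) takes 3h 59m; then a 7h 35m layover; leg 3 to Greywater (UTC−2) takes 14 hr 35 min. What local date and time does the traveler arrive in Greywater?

Convert departure to UTC: 04:30 + 9:30 = 14:00 UTC on May 17.
Add 6 hours and 13 minutes leg 1 → 20:13 UTC.
Add 1 hour layover in Lisbon → 21:13 UTC.
Add 3 hours 59 minutes leg 2 → 01:12 UTC (May 18).
Add 7 hours 35 minutes layover in Pago Pago → 08:47 UTC.
Add 14 hours 35 minutes leg 3 → 23:22 UTC.
Greywater is UTC−2:00, so local arrival = 23:22 − 2:00 = 21:22 on May 18.

21:22 on May 18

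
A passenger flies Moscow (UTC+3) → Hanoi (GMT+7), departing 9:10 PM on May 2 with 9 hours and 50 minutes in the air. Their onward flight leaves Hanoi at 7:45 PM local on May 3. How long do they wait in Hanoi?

8 hours 45 minutes

Convert departure to UTC: 9:10 PM − 3:00 = 6:10 PM UTC on May 2.
Add 9 hours 50 minutes flight time → 4:00 AM UTC (May 3).
Hanoi is UTC+7:00, so local arrival = 4:00 AM + 7:00 = 11:00 AM on May 3.
Layover = 7:45 PM − 11:00 AM = 8 hours 45 minutes.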